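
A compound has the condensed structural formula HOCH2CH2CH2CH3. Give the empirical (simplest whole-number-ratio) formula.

Atom tally by fragment:
  HOCH2CH2 → C:2 H:5 O:1
  CH2 → C:1 H:2
  CH3 → C:1 H:3
Element totals:
  C: 4
  H: 10
  O: 1
Molecular formula: C4H10O.
gcd of subscripts (4, 10, 1) = 1, so the empirical formula equals the molecular formula.

C4H10O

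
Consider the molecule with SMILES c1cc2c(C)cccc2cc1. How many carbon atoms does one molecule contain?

11

Atom tally by fragment:
  naphthalene ring system core → C:10 H:8
  (− 1 ring H displaced by substituents)
  + CH3 → C:1 H:3
Element totals:
  C: 11
  H: 10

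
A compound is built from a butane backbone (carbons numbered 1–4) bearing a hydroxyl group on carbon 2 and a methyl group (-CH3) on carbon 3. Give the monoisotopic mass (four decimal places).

88.0888

Atom tally by fragment:
  CH3 → C:1 H:3
  CH(OH) → C:1 H:2 O:1
  CH(CH3) → C:2 H:4
  CH3 → C:1 H:3
Element totals:
  C: 5
  H: 12
  O: 1
Molecular formula: C5H12O.
  M = 5(12.0) + 12(1.007825) + 15.994915
    = 60.000000 + 12.093900 + 15.994915 = 88.088815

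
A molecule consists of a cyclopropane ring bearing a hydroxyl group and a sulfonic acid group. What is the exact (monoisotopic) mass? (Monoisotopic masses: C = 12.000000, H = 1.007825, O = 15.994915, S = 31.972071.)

137.9987

Atom tally by fragment:
  cyclopropane ring core → C:3 H:6
  (− 2 ring H displaced by substituents)
  + OH → O:1 H:1
  + SO3H → S:1 O:3 H:1
Element totals:
  C: 3
  H: 6
  O: 4
  S: 1
Molecular formula: C3H6O4S.
  M = 3(12.0) + 6(1.007825) + 4(15.994915) + 31.972071
    = 36.000000 + 6.046950 + 63.979660 + 31.972071 = 137.998681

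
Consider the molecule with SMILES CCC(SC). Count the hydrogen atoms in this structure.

Atom tally by fragment:
  CH3 → C:1 H:3
  CH2 → C:1 H:2
  CH2SCH3 → C:2 H:5 S:1
Element totals:
  C: 4
  H: 10
  S: 1

10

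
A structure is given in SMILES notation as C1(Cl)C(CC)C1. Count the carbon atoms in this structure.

Atom tally by fragment:
  cyclopropane ring core → C:3 H:6
  (− 2 ring H displaced by substituents)
  + Cl → Cl:1
  + C2H5 → C:2 H:5
Element totals:
  C: 5
  H: 9
  Cl: 1

5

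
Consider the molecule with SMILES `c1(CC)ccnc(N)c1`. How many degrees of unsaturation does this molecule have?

Atom tally by fragment:
  pyridine ring core → C:5 H:5 N:1
  (− 2 ring H displaced by substituents)
  + C2H5 → C:2 H:5
  + NH2 → N:1 H:2
Element totals:
  C: 7
  H: 10
  N: 2
Molecular formula: C7H10N2.
DoU = (2C + 2 + N − H − X) / 2 = (2·7 + 2 + 2 − 10 − 0) / 2 = 4.

4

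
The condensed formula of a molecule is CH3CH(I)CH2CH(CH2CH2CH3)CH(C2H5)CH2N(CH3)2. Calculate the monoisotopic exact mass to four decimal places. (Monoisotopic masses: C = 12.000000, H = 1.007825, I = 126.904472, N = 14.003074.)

325.1266

Atom tally by fragment:
  CH3 → C:1 H:3
  CH(I) → C:1 H:1 I:1
  CH2 → C:1 H:2
  CH(CH2CH2CH3) → C:4 H:8
  CH(C2H5) → C:3 H:6
  CH2N(CH3)2 → C:3 H:8 N:1
Element totals:
  C: 13
  H: 28
  I: 1
  N: 1
Molecular formula: C13H28IN.
  M = 13(12.0) + 28(1.007825) + 126.904472 + 14.003074
    = 156.000000 + 28.219100 + 126.904472 + 14.003074 = 325.126646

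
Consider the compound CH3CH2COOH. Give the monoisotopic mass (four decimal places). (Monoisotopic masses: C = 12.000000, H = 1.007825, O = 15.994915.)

74.0368

Atom tally by fragment:
  CH3 → C:1 H:3
  CH2COOH → C:2 H:3 O:2
Element totals:
  C: 3
  H: 6
  O: 2
Molecular formula: C3H6O2.
  M = 3(12.0) + 6(1.007825) + 2(15.994915)
    = 36.000000 + 6.046950 + 31.989830 = 74.036780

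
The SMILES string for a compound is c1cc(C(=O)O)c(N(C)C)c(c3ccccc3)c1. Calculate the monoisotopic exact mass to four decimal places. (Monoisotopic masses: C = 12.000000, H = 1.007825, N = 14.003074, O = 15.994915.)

241.1103

Atom tally by fragment:
  benzene ring core → C:6 H:6
  (− 3 ring H displaced by substituents)
  + COOH → C:1 H:1 O:2
  + N(CH3)2 → N:1 C:2 H:6
  + C6H5 → C:6 H:5
Element totals:
  C: 15
  H: 15
  N: 1
  O: 2
Molecular formula: C15H15NO2.
  M = 15(12.0) + 15(1.007825) + 14.003074 + 2(15.994915)
    = 180.000000 + 15.117375 + 14.003074 + 31.989830 = 241.110279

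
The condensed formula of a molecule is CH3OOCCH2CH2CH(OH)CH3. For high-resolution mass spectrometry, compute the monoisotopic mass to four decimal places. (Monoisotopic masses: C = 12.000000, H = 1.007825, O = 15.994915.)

132.0786

Atom tally by fragment:
  CH3OOCCH2 → C:3 H:5 O:2
  CH2 → C:1 H:2
  CH(OH) → C:1 H:2 O:1
  CH3 → C:1 H:3
Element totals:
  C: 6
  H: 12
  O: 3
Molecular formula: C6H12O3.
  M = 6(12.0) + 12(1.007825) + 3(15.994915)
    = 72.000000 + 12.093900 + 47.984745 = 132.078645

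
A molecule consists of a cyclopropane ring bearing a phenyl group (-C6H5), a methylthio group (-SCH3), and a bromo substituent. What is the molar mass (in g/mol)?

Atom tally by fragment:
  cyclopropane ring core → C:3 H:6
  (− 3 ring H displaced by substituents)
  + C6H5 → C:6 H:5
  + SCH3 → C:1 H:3 S:1
  + Br → Br:1
Element totals:
  C: 10
  H: 11
  Br: 1
  S: 1
Molecular formula: C10H11BrS.
  M = 10(12.011) + 11(1.008) + 79.904 + 32.06
    = 120.110 + 11.088 + 79.904 + 32.060 = 243.162

243.16 g/mol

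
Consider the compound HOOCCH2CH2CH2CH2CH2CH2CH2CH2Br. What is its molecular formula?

Element totals:
  C: 9
  H: 17
  Br: 1
  O: 2

C9H17BrO2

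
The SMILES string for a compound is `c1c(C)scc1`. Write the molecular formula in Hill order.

Atom tally by fragment:
  thiophene ring core → C:4 H:4 S:1
  (− 1 ring H displaced by substituents)
  + CH3 → C:1 H:3
Element totals:
  C: 5
  H: 6
  S: 1

C5H6S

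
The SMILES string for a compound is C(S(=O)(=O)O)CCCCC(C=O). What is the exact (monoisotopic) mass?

194.0613

Atom tally by fragment:
  HO3SCH2 → C:1 H:3 S:1 O:3
  CH2 → C:1 H:2
  CH2 → C:1 H:2
  CH2 → C:1 H:2
  CH2 → C:1 H:2
  CH2CHO → C:2 H:3 O:1
Element totals:
  C: 7
  H: 14
  O: 4
  S: 1
Molecular formula: C7H14O4S.
  M = 7(12.0) + 14(1.007825) + 4(15.994915) + 31.972071
    = 84.000000 + 14.109550 + 63.979660 + 31.972071 = 194.061281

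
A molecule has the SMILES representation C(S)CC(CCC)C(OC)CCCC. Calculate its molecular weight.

218.40 g/mol

Atom tally by fragment:
  HSCH2 → C:1 H:3 S:1
  CH2 → C:1 H:2
  CH(CH2CH2CH3) → C:4 H:8
  CH(OCH3) → C:2 H:4 O:1
  CH2 → C:1 H:2
  CH2 → C:1 H:2
  CH2 → C:1 H:2
  CH3 → C:1 H:3
Element totals:
  C: 12
  H: 26
  O: 1
  S: 1
Molecular formula: C12H26OS.
  M = 12(12.011) + 26(1.008) + 15.999 + 32.06
    = 144.132 + 26.208 + 15.999 + 32.060 = 218.399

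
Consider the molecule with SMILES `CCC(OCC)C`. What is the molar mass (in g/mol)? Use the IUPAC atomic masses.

Atom tally by fragment:
  CH3 → C:1 H:3
  CH2 → C:1 H:2
  CH(OC2H5) → C:3 H:6 O:1
  CH3 → C:1 H:3
Element totals:
  C: 6
  H: 14
  O: 1
Molecular formula: C6H14O.
  M = 6(12.011) + 14(1.008) + 15.999
    = 72.066 + 14.112 + 15.999 = 102.177

102.18 g/mol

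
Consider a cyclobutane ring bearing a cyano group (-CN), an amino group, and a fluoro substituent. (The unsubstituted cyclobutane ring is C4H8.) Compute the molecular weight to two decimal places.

Atom tally by fragment:
  cyclobutane ring core → C:4 H:8
  (− 3 ring H displaced by substituents)
  + CN → C:1 N:1
  + NH2 → N:1 H:2
  + F → F:1
Element totals:
  C: 5
  H: 7
  F: 1
  N: 2
Molecular formula: C5H7FN2.
  M = 5(12.011) + 7(1.008) + 18.998 + 2(14.007)
    = 60.055 + 7.056 + 18.998 + 28.014 = 114.123

114.12 g/mol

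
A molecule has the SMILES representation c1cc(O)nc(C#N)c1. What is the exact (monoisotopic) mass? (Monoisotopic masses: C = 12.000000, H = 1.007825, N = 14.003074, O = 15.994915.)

Atom tally by fragment:
  pyridine ring core → C:5 H:5 N:1
  (− 2 ring H displaced by substituents)
  + OH → O:1 H:1
  + CN → C:1 N:1
Element totals:
  C: 6
  H: 4
  N: 2
  O: 1
Molecular formula: C6H4N2O.
  M = 6(12.0) + 4(1.007825) + 2(14.003074) + 15.994915
    = 72.000000 + 4.031300 + 28.006148 + 15.994915 = 120.032363

120.0324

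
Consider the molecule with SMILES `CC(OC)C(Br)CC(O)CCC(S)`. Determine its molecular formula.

C9H19BrO2S

Atom tally by fragment:
  CH3 → C:1 H:3
  CH(OCH3) → C:2 H:4 O:1
  CH(Br) → C:1 H:1 Br:1
  CH2 → C:1 H:2
  CH(OH) → C:1 H:2 O:1
  CH2 → C:1 H:2
  CH2 → C:1 H:2
  CH2SH → C:1 H:3 S:1
Element totals:
  C: 9
  H: 19
  Br: 1
  O: 2
  S: 1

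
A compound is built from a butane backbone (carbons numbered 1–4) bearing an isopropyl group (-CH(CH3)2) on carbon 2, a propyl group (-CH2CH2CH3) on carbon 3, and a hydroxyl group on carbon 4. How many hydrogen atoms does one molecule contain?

Atom tally by fragment:
  CH3 → C:1 H:3
  CH(CH(CH3)2) → C:4 H:8
  CH(CH2CH2CH3) → C:4 H:8
  CH2OH → C:1 H:3 O:1
Element totals:
  C: 10
  H: 22
  O: 1

22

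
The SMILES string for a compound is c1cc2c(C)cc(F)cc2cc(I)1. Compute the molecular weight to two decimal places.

Atom tally by fragment:
  naphthalene ring system core → C:10 H:8
  (− 3 ring H displaced by substituents)
  + CH3 → C:1 H:3
  + F → F:1
  + I → I:1
Element totals:
  C: 11
  H: 8
  F: 1
  I: 1
Molecular formula: C11H8FI.
  M = 11(12.011) + 8(1.008) + 18.998 + 126.904
    = 132.121 + 8.064 + 18.998 + 126.904 = 286.087

286.09 g/mol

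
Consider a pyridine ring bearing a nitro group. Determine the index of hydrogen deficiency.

Atom tally by fragment:
  pyridine ring core → C:5 H:5 N:1
  (− 1 ring H displaced by substituents)
  + NO2 → N:1 O:2
Element totals:
  C: 5
  H: 4
  N: 2
  O: 2
Molecular formula: C5H4N2O2.
DoU = (2C + 2 + N − H − X) / 2 = (2·5 + 2 + 2 − 4 − 0) / 2 = 5.

5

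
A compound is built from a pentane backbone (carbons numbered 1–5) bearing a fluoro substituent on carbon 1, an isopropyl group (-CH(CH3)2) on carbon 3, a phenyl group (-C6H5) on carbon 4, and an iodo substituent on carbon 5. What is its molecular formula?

Atom tally by fragment:
  FCH2 → C:1 H:2 F:1
  CH2 → C:1 H:2
  CH(CH(CH3)2) → C:4 H:8
  CH(C6H5) → C:7 H:6
  CH2I → C:1 H:2 I:1
Element totals:
  C: 14
  H: 20
  F: 1
  I: 1

C14H20FI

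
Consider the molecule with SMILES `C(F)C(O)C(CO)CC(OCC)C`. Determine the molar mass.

194.25 g/mol

Atom tally by fragment:
  FCH2 → C:1 H:2 F:1
  CH(OH) → C:1 H:2 O:1
  CH(CH2OH) → C:2 H:4 O:1
  CH2 → C:1 H:2
  CH(OC2H5) → C:3 H:6 O:1
  CH3 → C:1 H:3
Element totals:
  C: 9
  H: 19
  F: 1
  O: 3
Molecular formula: C9H19FO3.
  M = 9(12.011) + 19(1.008) + 18.998 + 3(15.999)
    = 108.099 + 19.152 + 18.998 + 47.997 = 194.246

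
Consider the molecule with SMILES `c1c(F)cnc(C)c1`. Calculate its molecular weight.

111.12 g/mol

Atom tally by fragment:
  pyridine ring core → C:5 H:5 N:1
  (− 2 ring H displaced by substituents)
  + F → F:1
  + CH3 → C:1 H:3
Element totals:
  C: 6
  H: 6
  F: 1
  N: 1
Molecular formula: C6H6FN.
  M = 6(12.011) + 6(1.008) + 18.998 + 14.007
    = 72.066 + 6.048 + 18.998 + 14.007 = 111.119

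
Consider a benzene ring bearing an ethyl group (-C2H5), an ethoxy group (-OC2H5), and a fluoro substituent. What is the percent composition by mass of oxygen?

Atom tally by fragment:
  benzene ring core → C:6 H:6
  (− 3 ring H displaced by substituents)
  + C2H5 → C:2 H:5
  + OC2H5 → C:2 H:5 O:1
  + F → F:1
Element totals:
  C: 10
  H: 13
  F: 1
  O: 1
Molecular formula: C10H13FO.
Molar mass = 168.211 g/mol.
Mass from O: 1 × 15.999 = 15.999 g/mol.
%O = 15.999 / 168.211 × 100 = 9.51%.

9.51%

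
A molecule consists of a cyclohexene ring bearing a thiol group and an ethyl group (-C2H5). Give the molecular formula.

C8H14S

Atom tally by fragment:
  cyclohexene ring core → C:6 H:10
  (− 2 ring H displaced by substituents)
  + SH → S:1 H:1
  + C2H5 → C:2 H:5
Element totals:
  C: 8
  H: 14
  S: 1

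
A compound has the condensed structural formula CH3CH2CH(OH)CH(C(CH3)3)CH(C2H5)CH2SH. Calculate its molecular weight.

Atom tally by fragment:
  CH3 → C:1 H:3
  CH2 → C:1 H:2
  CH(OH) → C:1 H:2 O:1
  CH(C(CH3)3) → C:5 H:10
  CH(C2H5) → C:3 H:6
  CH2SH → C:1 H:3 S:1
Element totals:
  C: 12
  H: 26
  O: 1
  S: 1
Molecular formula: C12H26OS.
  M = 12(12.011) + 26(1.008) + 15.999 + 32.06
    = 144.132 + 26.208 + 15.999 + 32.060 = 218.399

218.40 g/mol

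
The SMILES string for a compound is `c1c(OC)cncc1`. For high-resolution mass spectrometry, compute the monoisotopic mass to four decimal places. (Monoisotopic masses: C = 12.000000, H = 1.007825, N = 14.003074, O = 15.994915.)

109.0528

Atom tally by fragment:
  pyridine ring core → C:5 H:5 N:1
  (− 1 ring H displaced by substituents)
  + OCH3 → C:1 H:3 O:1
Element totals:
  C: 6
  H: 7
  N: 1
  O: 1
Molecular formula: C6H7NO.
  M = 6(12.0) + 7(1.007825) + 14.003074 + 15.994915
    = 72.000000 + 7.054775 + 14.003074 + 15.994915 = 109.052764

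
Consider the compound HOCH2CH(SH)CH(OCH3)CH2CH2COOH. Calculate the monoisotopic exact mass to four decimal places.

194.0613

Atom tally by fragment:
  HOCH2 → C:1 H:3 O:1
  CH(SH) → C:1 H:2 S:1
  CH(OCH3) → C:2 H:4 O:1
  CH2 → C:1 H:2
  CH2COOH → C:2 H:3 O:2
Element totals:
  C: 7
  H: 14
  O: 4
  S: 1
Molecular formula: C7H14O4S.
  M = 7(12.0) + 14(1.007825) + 4(15.994915) + 31.972071
    = 84.000000 + 14.109550 + 63.979660 + 31.972071 = 194.061281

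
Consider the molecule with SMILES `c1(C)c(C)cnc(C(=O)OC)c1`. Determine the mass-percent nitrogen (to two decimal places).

Atom tally by fragment:
  pyridine ring core → C:5 H:5 N:1
  (− 3 ring H displaced by substituents)
  + CH3 → C:1 H:3
  + CH3 → C:1 H:3
  + COOCH3 → C:2 H:3 O:2
Element totals:
  C: 9
  H: 11
  N: 1
  O: 2
Molecular formula: C9H11NO2.
Molar mass = 165.192 g/mol.
Mass from N: 1 × 14.007 = 14.007 g/mol.
%N = 14.007 / 165.192 × 100 = 8.48%.

8.48%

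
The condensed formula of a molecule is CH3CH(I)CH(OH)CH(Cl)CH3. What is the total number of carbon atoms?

5

Atom tally by fragment:
  CH3 → C:1 H:3
  CH(I) → C:1 H:1 I:1
  CH(OH) → C:1 H:2 O:1
  CH(Cl) → C:1 H:1 Cl:1
  CH3 → C:1 H:3
Element totals:
  C: 5
  H: 10
  Cl: 1
  I: 1
  O: 1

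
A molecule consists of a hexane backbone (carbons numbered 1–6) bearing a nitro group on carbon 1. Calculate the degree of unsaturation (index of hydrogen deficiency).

1

Atom tally by fragment:
  O2NCH2 → C:1 H:2 N:1 O:2
  CH2 → C:1 H:2
  CH2 → C:1 H:2
  CH2 → C:1 H:2
  CH2 → C:1 H:2
  CH3 → C:1 H:3
Element totals:
  C: 6
  H: 13
  N: 1
  O: 2
Molecular formula: C6H13NO2.
DoU = (2C + 2 + N − H − X) / 2 = (2·6 + 2 + 1 − 13 − 0) / 2 = 1.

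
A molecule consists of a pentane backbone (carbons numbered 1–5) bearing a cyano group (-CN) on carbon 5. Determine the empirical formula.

Atom tally by fragment:
  CH3 → C:1 H:3
  CH2 → C:1 H:2
  CH2 → C:1 H:2
  CH2 → C:1 H:2
  CH2CN → C:2 H:2 N:1
Element totals:
  C: 6
  H: 11
  N: 1
Molecular formula: C6H11N.
gcd of subscripts (6, 11, 1) = 1, so the empirical formula equals the molecular formula.

C6H11N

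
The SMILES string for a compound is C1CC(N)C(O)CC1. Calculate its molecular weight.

Atom tally by fragment:
  cyclohexane ring core → C:6 H:12
  (− 2 ring H displaced by substituents)
  + NH2 → N:1 H:2
  + OH → O:1 H:1
Element totals:
  C: 6
  H: 13
  N: 1
  O: 1
Molecular formula: C6H13NO.
  M = 6(12.011) + 13(1.008) + 14.007 + 15.999
    = 72.066 + 13.104 + 14.007 + 15.999 = 115.176

115.18 g/mol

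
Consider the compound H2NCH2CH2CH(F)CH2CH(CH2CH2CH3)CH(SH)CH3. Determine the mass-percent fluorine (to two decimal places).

Atom tally by fragment:
  H2NCH2 → C:1 H:4 N:1
  CH2 → C:1 H:2
  CH(F) → C:1 H:1 F:1
  CH2 → C:1 H:2
  CH(CH2CH2CH3) → C:4 H:8
  CH(SH) → C:1 H:2 S:1
  CH3 → C:1 H:3
Element totals:
  C: 10
  H: 22
  F: 1
  N: 1
  S: 1
Molecular formula: C10H22FNS.
Molar mass = 207.351 g/mol.
Mass from F: 1 × 18.998 = 18.998 g/mol.
%F = 18.998 / 207.351 × 100 = 9.16%.

9.16%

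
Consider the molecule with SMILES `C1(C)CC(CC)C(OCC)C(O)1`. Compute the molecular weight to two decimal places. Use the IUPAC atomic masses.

Atom tally by fragment:
  cyclopentane ring core → C:5 H:10
  (− 4 ring H displaced by substituents)
  + CH3 → C:1 H:3
  + C2H5 → C:2 H:5
  + OC2H5 → C:2 H:5 O:1
  + OH → O:1 H:1
Element totals:
  C: 10
  H: 20
  O: 2
Molecular formula: C10H20O2.
  M = 10(12.011) + 20(1.008) + 2(15.999)
    = 120.110 + 20.160 + 31.998 = 172.268

172.27 g/mol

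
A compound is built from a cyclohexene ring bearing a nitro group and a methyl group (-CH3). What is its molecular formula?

C7H11NO2

Atom tally by fragment:
  cyclohexene ring core → C:6 H:10
  (− 2 ring H displaced by substituents)
  + NO2 → N:1 O:2
  + CH3 → C:1 H:3
Element totals:
  C: 7
  H: 11
  N: 1
  O: 2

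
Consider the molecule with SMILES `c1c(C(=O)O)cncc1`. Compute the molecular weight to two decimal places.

Atom tally by fragment:
  pyridine ring core → C:5 H:5 N:1
  (− 1 ring H displaced by substituents)
  + COOH → C:1 H:1 O:2
Element totals:
  C: 6
  H: 5
  N: 1
  O: 2
Molecular formula: C6H5NO2.
  M = 6(12.011) + 5(1.008) + 14.007 + 2(15.999)
    = 72.066 + 5.040 + 14.007 + 31.998 = 123.111

123.11 g/mol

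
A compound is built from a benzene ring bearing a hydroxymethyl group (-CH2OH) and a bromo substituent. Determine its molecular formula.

C7H7BrO

Atom tally by fragment:
  benzene ring core → C:6 H:6
  (− 2 ring H displaced by substituents)
  + CH2OH → C:1 H:3 O:1
  + Br → Br:1
Element totals:
  C: 7
  H: 7
  Br: 1
  O: 1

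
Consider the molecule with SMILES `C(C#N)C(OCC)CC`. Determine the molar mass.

127.19 g/mol

Atom tally by fragment:
  NCCH2 → C:2 H:2 N:1
  CH(OC2H5) → C:3 H:6 O:1
  CH2 → C:1 H:2
  CH3 → C:1 H:3
Element totals:
  C: 7
  H: 13
  N: 1
  O: 1
Molecular formula: C7H13NO.
  M = 7(12.011) + 13(1.008) + 14.007 + 15.999
    = 84.077 + 13.104 + 14.007 + 15.999 = 127.187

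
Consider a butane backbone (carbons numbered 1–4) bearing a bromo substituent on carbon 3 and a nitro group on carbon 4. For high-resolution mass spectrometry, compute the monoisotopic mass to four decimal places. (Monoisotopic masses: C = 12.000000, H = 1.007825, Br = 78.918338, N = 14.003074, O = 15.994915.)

180.9738

Atom tally by fragment:
  CH3 → C:1 H:3
  CH2 → C:1 H:2
  CH(Br) → C:1 H:1 Br:1
  CH2NO2 → C:1 H:2 N:1 O:2
Element totals:
  C: 4
  H: 8
  Br: 1
  N: 1
  O: 2
Molecular formula: C4H8BrNO2.
  M = 4(12.0) + 8(1.007825) + 78.918338 + 14.003074 + 2(15.994915)
    = 48.000000 + 8.062600 + 78.918338 + 14.003074 + 31.989830 = 180.973842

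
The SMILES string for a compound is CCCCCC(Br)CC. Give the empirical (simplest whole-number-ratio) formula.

Atom tally by fragment:
  CH3 → C:1 H:3
  CH2 → C:1 H:2
  CH2 → C:1 H:2
  CH2 → C:1 H:2
  CH2 → C:1 H:2
  CH(Br) → C:1 H:1 Br:1
  CH2 → C:1 H:2
  CH3 → C:1 H:3
Element totals:
  C: 8
  H: 17
  Br: 1
Molecular formula: C8H17Br.
gcd of subscripts (1, 8, 17) = 1, so the empirical formula equals the molecular formula.

C8H17Br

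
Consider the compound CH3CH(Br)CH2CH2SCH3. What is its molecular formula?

Atom tally by fragment:
  CH3 → C:1 H:3
  CH(Br) → C:1 H:1 Br:1
  CH2 → C:1 H:2
  CH2SCH3 → C:2 H:5 S:1
Element totals:
  C: 5
  H: 11
  Br: 1
  S: 1

C5H11BrS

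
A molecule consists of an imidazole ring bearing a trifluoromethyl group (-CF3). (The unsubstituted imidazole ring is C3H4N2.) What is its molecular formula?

C4H3F3N2

Atom tally by fragment:
  imidazole ring core → C:3 H:4 N:2
  (− 1 ring H displaced by substituents)
  + CF3 → C:1 F:3
Element totals:
  C: 4
  H: 3
  F: 3
  N: 2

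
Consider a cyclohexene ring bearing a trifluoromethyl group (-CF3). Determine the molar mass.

150.14 g/mol

Atom tally by fragment:
  cyclohexene ring core → C:6 H:10
  (− 1 ring H displaced by substituents)
  + CF3 → C:1 F:3
Element totals:
  C: 7
  H: 9
  F: 3
Molecular formula: C7H9F3.
  M = 7(12.011) + 9(1.008) + 3(18.998)
    = 84.077 + 9.072 + 56.994 = 150.143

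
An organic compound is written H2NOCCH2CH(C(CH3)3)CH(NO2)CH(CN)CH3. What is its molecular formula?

C11H19N3O3

Element totals:
  C: 11
  H: 19
  N: 3
  O: 3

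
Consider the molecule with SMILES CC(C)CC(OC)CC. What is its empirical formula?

Atom tally by fragment:
  CH3 → C:1 H:3
  CH(CH3) → C:2 H:4
  CH2 → C:1 H:2
  CH(OCH3) → C:2 H:4 O:1
  CH2 → C:1 H:2
  CH3 → C:1 H:3
Element totals:
  C: 8
  H: 18
  O: 1
Molecular formula: C8H18O.
gcd of subscripts (8, 18, 1) = 1, so the empirical formula equals the molecular formula.

C8H18O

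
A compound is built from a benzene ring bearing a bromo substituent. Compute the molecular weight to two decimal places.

157.01 g/mol

Atom tally by fragment:
  benzene ring core → C:6 H:6
  (− 1 ring H displaced by substituents)
  + Br → Br:1
Element totals:
  C: 6
  H: 5
  Br: 1
Molecular formula: C6H5Br.
  M = 6(12.011) + 5(1.008) + 79.904
    = 72.066 + 5.040 + 79.904 = 157.010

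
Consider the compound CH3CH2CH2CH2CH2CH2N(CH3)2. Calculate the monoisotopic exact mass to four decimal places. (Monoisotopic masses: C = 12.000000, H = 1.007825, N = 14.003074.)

Element totals:
  C: 8
  H: 19
  N: 1
Molecular formula: C8H19N.
  M = 8(12.0) + 19(1.007825) + 14.003074
    = 96.000000 + 19.148675 + 14.003074 = 129.151749

129.1517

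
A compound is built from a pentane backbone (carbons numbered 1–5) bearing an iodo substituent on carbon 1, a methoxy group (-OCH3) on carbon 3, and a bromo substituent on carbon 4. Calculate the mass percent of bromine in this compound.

Atom tally by fragment:
  ICH2 → C:1 H:2 I:1
  CH2 → C:1 H:2
  CH(OCH3) → C:2 H:4 O:1
  CH(Br) → C:1 H:1 Br:1
  CH3 → C:1 H:3
Element totals:
  C: 6
  H: 12
  Br: 1
  I: 1
  O: 1
Molecular formula: C6H12BrIO.
Molar mass = 306.969 g/mol.
Mass from Br: 1 × 79.904 = 79.904 g/mol.
%Br = 79.904 / 306.969 × 100 = 26.03%.

26.03%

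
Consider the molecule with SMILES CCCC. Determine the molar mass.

Atom tally by fragment:
  CH3 → C:1 H:3
  CH2 → C:1 H:2
  CH2 → C:1 H:2
  CH3 → C:1 H:3
Element totals:
  C: 4
  H: 10
Molecular formula: C4H10.
  M = 4(12.011) + 10(1.008)
    = 48.044 + 10.080 = 58.124

58.12 g/mol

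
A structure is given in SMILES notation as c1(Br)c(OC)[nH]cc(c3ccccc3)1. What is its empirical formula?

Atom tally by fragment:
  pyrrole ring core → C:4 H:5 N:1
  (− 3 ring H displaced by substituents)
  + Br → Br:1
  + OCH3 → C:1 H:3 O:1
  + C6H5 → C:6 H:5
Element totals:
  C: 11
  H: 10
  Br: 1
  N: 1
  O: 1
Molecular formula: C11H10BrNO.
gcd of subscripts (1, 11, 10, 1, 1) = 1, so the empirical formula equals the molecular formula.

C11H10BrNO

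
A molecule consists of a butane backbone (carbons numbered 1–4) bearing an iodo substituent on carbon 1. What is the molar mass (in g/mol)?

184.02 g/mol

Atom tally by fragment:
  ICH2 → C:1 H:2 I:1
  CH2 → C:1 H:2
  CH2 → C:1 H:2
  CH3 → C:1 H:3
Element totals:
  C: 4
  H: 9
  I: 1
Molecular formula: C4H9I.
  M = 4(12.011) + 9(1.008) + 126.904
    = 48.044 + 9.072 + 126.904 = 184.020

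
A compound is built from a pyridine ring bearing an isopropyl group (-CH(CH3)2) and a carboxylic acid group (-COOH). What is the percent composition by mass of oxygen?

Atom tally by fragment:
  pyridine ring core → C:5 H:5 N:1
  (− 2 ring H displaced by substituents)
  + CH(CH3)2 → C:3 H:7
  + COOH → C:1 H:1 O:2
Element totals:
  C: 9
  H: 11
  N: 1
  O: 2
Molecular formula: C9H11NO2.
Molar mass = 165.192 g/mol.
Mass from O: 2 × 15.999 = 31.998 g/mol.
%O = 31.998 / 165.192 × 100 = 19.37%.

19.37%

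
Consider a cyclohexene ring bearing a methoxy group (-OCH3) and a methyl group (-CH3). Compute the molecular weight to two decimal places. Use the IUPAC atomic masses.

126.20 g/mol

Atom tally by fragment:
  cyclohexene ring core → C:6 H:10
  (− 2 ring H displaced by substituents)
  + OCH3 → C:1 H:3 O:1
  + CH3 → C:1 H:3
Element totals:
  C: 8
  H: 14
  O: 1
Molecular formula: C8H14O.
  M = 8(12.011) + 14(1.008) + 15.999
    = 96.088 + 14.112 + 15.999 = 126.199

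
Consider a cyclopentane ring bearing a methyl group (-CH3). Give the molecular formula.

C6H12

Atom tally by fragment:
  cyclopentane ring core → C:5 H:10
  (− 1 ring H displaced by substituents)
  + CH3 → C:1 H:3
Element totals:
  C: 6
  H: 12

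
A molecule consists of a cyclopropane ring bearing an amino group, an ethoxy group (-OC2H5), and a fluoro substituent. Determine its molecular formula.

C5H10FNO

Atom tally by fragment:
  cyclopropane ring core → C:3 H:6
  (− 3 ring H displaced by substituents)
  + NH2 → N:1 H:2
  + OC2H5 → C:2 H:5 O:1
  + F → F:1
Element totals:
  C: 5
  H: 10
  F: 1
  N: 1
  O: 1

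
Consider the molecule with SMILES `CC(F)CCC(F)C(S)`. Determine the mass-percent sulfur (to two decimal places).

20.79%

Atom tally by fragment:
  CH3 → C:1 H:3
  CH(F) → C:1 H:1 F:1
  CH2 → C:1 H:2
  CH2 → C:1 H:2
  CH(F) → C:1 H:1 F:1
  CH2SH → C:1 H:3 S:1
Element totals:
  C: 6
  H: 12
  F: 2
  S: 1
Molecular formula: C6H12F2S.
Molar mass = 154.218 g/mol.
Mass from S: 1 × 32.06 = 32.060 g/mol.
%S = 32.060 / 154.218 × 100 = 20.79%.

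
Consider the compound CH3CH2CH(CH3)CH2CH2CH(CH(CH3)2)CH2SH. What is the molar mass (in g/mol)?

188.37 g/mol

Element totals:
  C: 11
  H: 24
  S: 1
Molecular formula: C11H24S.
  M = 11(12.011) + 24(1.008) + 32.06
    = 132.121 + 24.192 + 32.060 = 188.373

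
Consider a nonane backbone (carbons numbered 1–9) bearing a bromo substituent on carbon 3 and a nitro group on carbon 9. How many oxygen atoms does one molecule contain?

Atom tally by fragment:
  CH3 → C:1 H:3
  CH2 → C:1 H:2
  CH(Br) → C:1 H:1 Br:1
  CH2 → C:1 H:2
  CH2 → C:1 H:2
  CH2 → C:1 H:2
  CH2 → C:1 H:2
  CH2 → C:1 H:2
  CH2NO2 → C:1 H:2 N:1 O:2
Element totals:
  C: 9
  H: 18
  Br: 1
  N: 1
  O: 2

2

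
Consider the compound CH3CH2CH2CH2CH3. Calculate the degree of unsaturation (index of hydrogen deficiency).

0

Atom tally by fragment:
  CH3 → C:1 H:3
  CH2 → C:1 H:2
  CH2 → C:1 H:2
  CH2 → C:1 H:2
  CH3 → C:1 H:3
Element totals:
  C: 5
  H: 12
Molecular formula: C5H12.
DoU = (2C + 2 + N − H − X) / 2 = (2·5 + 2 + 0 − 12 − 0) / 2 = 0.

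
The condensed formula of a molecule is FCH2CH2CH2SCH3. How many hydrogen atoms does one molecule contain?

Atom tally by fragment:
  FCH2 → C:1 H:2 F:1
  CH2 → C:1 H:2
  CH2SCH3 → C:2 H:5 S:1
Element totals:
  C: 4
  H: 9
  F: 1
  S: 1

9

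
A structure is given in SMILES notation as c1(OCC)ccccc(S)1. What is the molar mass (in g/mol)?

Atom tally by fragment:
  benzene ring core → C:6 H:6
  (− 2 ring H displaced by substituents)
  + OC2H5 → C:2 H:5 O:1
  + SH → S:1 H:1
Element totals:
  C: 8
  H: 10
  O: 1
  S: 1
Molecular formula: C8H10OS.
  M = 8(12.011) + 10(1.008) + 15.999 + 32.06
    = 96.088 + 10.080 + 15.999 + 32.060 = 154.227

154.23 g/mol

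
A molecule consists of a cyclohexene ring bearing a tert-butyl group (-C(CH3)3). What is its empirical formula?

Atom tally by fragment:
  cyclohexene ring core → C:6 H:10
  (− 1 ring H displaced by substituents)
  + C(CH3)3 → C:4 H:9
Element totals:
  C: 10
  H: 18
Molecular formula: C10H18.
gcd of subscripts = 2; dividing each by 2:
  C: 10/2 = 5
  H: 18/2 = 9

C5H9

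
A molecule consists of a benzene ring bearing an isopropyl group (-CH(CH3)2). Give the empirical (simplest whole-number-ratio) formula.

C3H4

Atom tally by fragment:
  benzene ring core → C:6 H:6
  (− 1 ring H displaced by substituents)
  + CH(CH3)2 → C:3 H:7
Element totals:
  C: 9
  H: 12
Molecular formula: C9H12.
gcd of subscripts = 3; dividing each by 3:
  C: 9/3 = 3
  H: 12/3 = 4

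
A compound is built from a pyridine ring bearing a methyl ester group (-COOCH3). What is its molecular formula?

Atom tally by fragment:
  pyridine ring core → C:5 H:5 N:1
  (− 1 ring H displaced by substituents)
  + COOCH3 → C:2 H:3 O:2
Element totals:
  C: 7
  H: 7
  N: 1
  O: 2

C7H7NO2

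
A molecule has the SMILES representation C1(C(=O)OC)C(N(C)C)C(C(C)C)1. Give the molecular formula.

C10H19NO2

Atom tally by fragment:
  cyclopropane ring core → C:3 H:6
  (− 3 ring H displaced by substituents)
  + COOCH3 → C:2 H:3 O:2
  + N(CH3)2 → N:1 C:2 H:6
  + CH(CH3)2 → C:3 H:7
Element totals:
  C: 10
  H: 19
  N: 1
  O: 2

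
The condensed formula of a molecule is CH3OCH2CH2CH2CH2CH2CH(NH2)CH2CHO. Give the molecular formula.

Atom tally by fragment:
  CH3OCH2 → C:2 H:5 O:1
  CH2 → C:1 H:2
  CH2 → C:1 H:2
  CH2 → C:1 H:2
  CH2 → C:1 H:2
  CH(NH2) → C:1 H:3 N:1
  CH2CHO → C:2 H:3 O:1
Element totals:
  C: 9
  H: 19
  N: 1
  O: 2

C9H19NO2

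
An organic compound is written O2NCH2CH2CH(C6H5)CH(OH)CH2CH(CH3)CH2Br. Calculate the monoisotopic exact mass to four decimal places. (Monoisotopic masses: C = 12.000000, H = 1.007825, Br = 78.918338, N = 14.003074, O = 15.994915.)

Atom tally by fragment:
  O2NCH2 → C:1 H:2 N:1 O:2
  CH2 → C:1 H:2
  CH(C6H5) → C:7 H:6
  CH(OH) → C:1 H:2 O:1
  CH2 → C:1 H:2
  CH(CH3) → C:2 H:4
  CH2Br → C:1 H:2 Br:1
Element totals:
  C: 14
  H: 20
  Br: 1
  N: 1
  O: 3
Molecular formula: C14H20BrNO3.
  M = 14(12.0) + 20(1.007825) + 78.918338 + 14.003074 + 3(15.994915)
    = 168.000000 + 20.156500 + 78.918338 + 14.003074 + 47.984745 = 329.062657

329.0627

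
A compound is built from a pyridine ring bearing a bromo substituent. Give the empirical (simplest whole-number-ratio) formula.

C5H4BrN

Atom tally by fragment:
  pyridine ring core → C:5 H:5 N:1
  (− 1 ring H displaced by substituents)
  + Br → Br:1
Element totals:
  C: 5
  H: 4
  Br: 1
  N: 1
Molecular formula: C5H4BrN.
gcd of subscripts (1, 5, 4, 1) = 1, so the empirical formula equals the molecular formula.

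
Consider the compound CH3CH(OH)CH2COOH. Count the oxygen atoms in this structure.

3

Element totals:
  C: 4
  H: 8
  O: 3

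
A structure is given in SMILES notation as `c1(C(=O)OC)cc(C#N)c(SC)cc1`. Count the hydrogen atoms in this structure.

Atom tally by fragment:
  benzene ring core → C:6 H:6
  (− 3 ring H displaced by substituents)
  + COOCH3 → C:2 H:3 O:2
  + CN → C:1 N:1
  + SCH3 → C:1 H:3 S:1
Element totals:
  C: 10
  H: 9
  N: 1
  O: 2
  S: 1

9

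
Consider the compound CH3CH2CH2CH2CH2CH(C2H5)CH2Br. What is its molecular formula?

C9H19Br

Atom tally by fragment:
  CH3 → C:1 H:3
  CH2 → C:1 H:2
  CH2 → C:1 H:2
  CH2 → C:1 H:2
  CH2 → C:1 H:2
  CH(C2H5) → C:3 H:6
  CH2Br → C:1 H:2 Br:1
Element totals:
  C: 9
  H: 19
  Br: 1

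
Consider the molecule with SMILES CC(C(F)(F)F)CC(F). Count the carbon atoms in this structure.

Atom tally by fragment:
  CH3 → C:1 H:3
  CH(CF3) → C:2 H:1 F:3
  CH2 → C:1 H:2
  CH2F → C:1 H:2 F:1
Element totals:
  C: 5
  H: 8
  F: 4

5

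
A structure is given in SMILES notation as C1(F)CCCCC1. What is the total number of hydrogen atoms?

11

Atom tally by fragment:
  cyclohexane ring core → C:6 H:12
  (− 1 ring H displaced by substituents)
  + F → F:1
Element totals:
  C: 6
  H: 11
  F: 1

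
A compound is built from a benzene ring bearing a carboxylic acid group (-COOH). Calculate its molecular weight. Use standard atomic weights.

Atom tally by fragment:
  benzene ring core → C:6 H:6
  (− 1 ring H displaced by substituents)
  + COOH → C:1 H:1 O:2
Element totals:
  C: 7
  H: 6
  O: 2
Molecular formula: C7H6O2.
  M = 7(12.011) + 6(1.008) + 2(15.999)
    = 84.077 + 6.048 + 31.998 = 122.123

122.12 g/mol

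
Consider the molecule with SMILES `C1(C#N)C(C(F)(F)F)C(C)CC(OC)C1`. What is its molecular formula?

C10H14F3NO

Atom tally by fragment:
  cyclohexane ring core → C:6 H:12
  (− 4 ring H displaced by substituents)
  + CN → C:1 N:1
  + CF3 → C:1 F:3
  + CH3 → C:1 H:3
  + OCH3 → C:1 H:3 O:1
Element totals:
  C: 10
  H: 14
  F: 3
  N: 1
  O: 1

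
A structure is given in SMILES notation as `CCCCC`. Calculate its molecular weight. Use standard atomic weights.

Atom tally by fragment:
  CH3 → C:1 H:3
  CH2 → C:1 H:2
  CH2 → C:1 H:2
  CH2 → C:1 H:2
  CH3 → C:1 H:3
Element totals:
  C: 5
  H: 12
Molecular formula: C5H12.
  M = 5(12.011) + 12(1.008)
    = 60.055 + 12.096 = 72.151

72.15 g/mol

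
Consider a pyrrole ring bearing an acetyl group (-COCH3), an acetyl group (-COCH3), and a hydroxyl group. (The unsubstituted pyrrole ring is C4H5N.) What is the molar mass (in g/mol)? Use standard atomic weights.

Atom tally by fragment:
  pyrrole ring core → C:4 H:5 N:1
  (− 3 ring H displaced by substituents)
  + COCH3 → C:2 H:3 O:1
  + COCH3 → C:2 H:3 O:1
  + OH → O:1 H:1
Element totals:
  C: 8
  H: 9
  N: 1
  O: 3
Molecular formula: C8H9NO3.
  M = 8(12.011) + 9(1.008) + 14.007 + 3(15.999)
    = 96.088 + 9.072 + 14.007 + 47.997 = 167.164

167.16 g/mol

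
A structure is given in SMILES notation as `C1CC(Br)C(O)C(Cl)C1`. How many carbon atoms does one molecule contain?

6

Atom tally by fragment:
  cyclohexane ring core → C:6 H:12
  (− 3 ring H displaced by substituents)
  + Br → Br:1
  + OH → O:1 H:1
  + Cl → Cl:1
Element totals:
  C: 6
  H: 10
  Br: 1
  Cl: 1
  O: 1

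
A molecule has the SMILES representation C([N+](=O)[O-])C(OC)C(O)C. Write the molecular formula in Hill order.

Atom tally by fragment:
  O2NCH2 → C:1 H:2 N:1 O:2
  CH(OCH3) → C:2 H:4 O:1
  CH(OH) → C:1 H:2 O:1
  CH3 → C:1 H:3
Element totals:
  C: 5
  H: 11
  N: 1
  O: 4

C5H11NO4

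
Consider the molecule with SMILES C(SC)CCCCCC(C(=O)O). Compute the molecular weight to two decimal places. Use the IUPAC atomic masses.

190.30 g/mol

Atom tally by fragment:
  CH3SCH2 → C:2 H:5 S:1
  CH2 → C:1 H:2
  CH2 → C:1 H:2
  CH2 → C:1 H:2
  CH2 → C:1 H:2
  CH2 → C:1 H:2
  CH2COOH → C:2 H:3 O:2
Element totals:
  C: 9
  H: 18
  O: 2
  S: 1
Molecular formula: C9H18O2S.
  M = 9(12.011) + 18(1.008) + 2(15.999) + 32.06
    = 108.099 + 18.144 + 31.998 + 32.060 = 190.301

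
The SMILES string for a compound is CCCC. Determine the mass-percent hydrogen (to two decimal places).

Atom tally by fragment:
  CH3 → C:1 H:3
  CH2 → C:1 H:2
  CH2 → C:1 H:2
  CH3 → C:1 H:3
Element totals:
  C: 4
  H: 10
Molecular formula: C4H10.
Molar mass = 58.124 g/mol.
Mass from H: 10 × 1.008 = 10.080 g/mol.
%H = 10.080 / 58.124 × 100 = 17.34%.

17.34%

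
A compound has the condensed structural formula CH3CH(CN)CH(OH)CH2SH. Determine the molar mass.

131.19 g/mol

Element totals:
  C: 5
  H: 9
  N: 1
  O: 1
  S: 1
Molecular formula: C5H9NOS.
  M = 5(12.011) + 9(1.008) + 14.007 + 15.999 + 32.06
    = 60.055 + 9.072 + 14.007 + 15.999 + 32.060 = 131.193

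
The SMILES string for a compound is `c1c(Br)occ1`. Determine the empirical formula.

C4H3BrO

Atom tally by fragment:
  furan ring core → C:4 H:4 O:1
  (− 1 ring H displaced by substituents)
  + Br → Br:1
Element totals:
  C: 4
  H: 3
  Br: 1
  O: 1
Molecular formula: C4H3BrO.
gcd of subscripts (1, 4, 3, 1) = 1, so the empirical formula equals the molecular formula.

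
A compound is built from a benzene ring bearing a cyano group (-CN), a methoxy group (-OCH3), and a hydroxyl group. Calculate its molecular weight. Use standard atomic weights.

Atom tally by fragment:
  benzene ring core → C:6 H:6
  (− 3 ring H displaced by substituents)
  + CN → C:1 N:1
  + OCH3 → C:1 H:3 O:1
  + OH → O:1 H:1
Element totals:
  C: 8
  H: 7
  N: 1
  O: 2
Molecular formula: C8H7NO2.
  M = 8(12.011) + 7(1.008) + 14.007 + 2(15.999)
    = 96.088 + 7.056 + 14.007 + 31.998 = 149.149

149.15 g/mol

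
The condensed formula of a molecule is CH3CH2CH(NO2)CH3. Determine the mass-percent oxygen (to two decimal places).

31.03%

Atom tally by fragment:
  CH3 → C:1 H:3
  CH2 → C:1 H:2
  CH(NO2) → C:1 H:1 N:1 O:2
  CH3 → C:1 H:3
Element totals:
  C: 4
  H: 9
  N: 1
  O: 2
Molecular formula: C4H9NO2.
Molar mass = 103.121 g/mol.
Mass from O: 2 × 15.999 = 31.998 g/mol.
%O = 31.998 / 103.121 × 100 = 31.03%.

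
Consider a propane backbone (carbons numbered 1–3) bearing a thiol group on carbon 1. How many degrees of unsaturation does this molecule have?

0

Atom tally by fragment:
  HSCH2 → C:1 H:3 S:1
  CH2 → C:1 H:2
  CH3 → C:1 H:3
Element totals:
  C: 3
  H: 8
  S: 1
Molecular formula: C3H8S.
DoU = (2C + 2 + N − H − X) / 2 = (2·3 + 2 + 0 − 8 − 0) / 2 = 0.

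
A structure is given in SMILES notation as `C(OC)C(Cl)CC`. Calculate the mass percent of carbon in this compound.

48.99%

Atom tally by fragment:
  CH3OCH2 → C:2 H:5 O:1
  CH(Cl) → C:1 H:1 Cl:1
  CH2 → C:1 H:2
  CH3 → C:1 H:3
Element totals:
  C: 5
  H: 11
  Cl: 1
  O: 1
Molecular formula: C5H11ClO.
Molar mass = 122.592 g/mol.
Mass from C: 5 × 12.011 = 60.055 g/mol.
%C = 60.055 / 122.592 × 100 = 48.99%.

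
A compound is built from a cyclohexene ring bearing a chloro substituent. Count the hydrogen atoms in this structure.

Atom tally by fragment:
  cyclohexene ring core → C:6 H:10
  (− 1 ring H displaced by substituents)
  + Cl → Cl:1
Element totals:
  C: 6
  H: 9
  Cl: 1

9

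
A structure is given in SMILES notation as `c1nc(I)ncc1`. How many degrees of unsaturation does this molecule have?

Atom tally by fragment:
  pyrimidine ring core → C:4 H:4 N:2
  (− 1 ring H displaced by substituents)
  + I → I:1
Element totals:
  C: 4
  H: 3
  I: 1
  N: 2
Molecular formula: C4H3IN2.
DoU = (2C + 2 + N − H − X) / 2 = (2·4 + 2 + 2 − 3 − 1) / 2 = 4.

4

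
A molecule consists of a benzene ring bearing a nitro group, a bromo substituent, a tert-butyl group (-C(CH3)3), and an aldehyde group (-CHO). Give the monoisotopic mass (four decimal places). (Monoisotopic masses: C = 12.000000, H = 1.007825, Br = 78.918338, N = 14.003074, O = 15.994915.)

285.0001

Atom tally by fragment:
  benzene ring core → C:6 H:6
  (− 4 ring H displaced by substituents)
  + NO2 → N:1 O:2
  + Br → Br:1
  + C(CH3)3 → C:4 H:9
  + CHO → C:1 H:1 O:1
Element totals:
  C: 11
  H: 12
  Br: 1
  N: 1
  O: 3
Molecular formula: C11H12BrNO3.
  M = 11(12.0) + 12(1.007825) + 78.918338 + 14.003074 + 3(15.994915)
    = 132.000000 + 12.093900 + 78.918338 + 14.003074 + 47.984745 = 285.000057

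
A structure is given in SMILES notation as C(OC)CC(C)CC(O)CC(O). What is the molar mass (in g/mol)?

Atom tally by fragment:
  CH3OCH2 → C:2 H:5 O:1
  CH2 → C:1 H:2
  CH(CH3) → C:2 H:4
  CH2 → C:1 H:2
  CH(OH) → C:1 H:2 O:1
  CH2 → C:1 H:2
  CH2OH → C:1 H:3 O:1
Element totals:
  C: 9
  H: 20
  O: 3
Molecular formula: C9H20O3.
  M = 9(12.011) + 20(1.008) + 3(15.999)
    = 108.099 + 20.160 + 47.997 = 176.256

176.26 g/mol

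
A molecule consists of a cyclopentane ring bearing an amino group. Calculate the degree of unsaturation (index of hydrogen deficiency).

1

Atom tally by fragment:
  cyclopentane ring core → C:5 H:10
  (− 1 ring H displaced by substituents)
  + NH2 → N:1 H:2
Element totals:
  C: 5
  H: 11
  N: 1
Molecular formula: C5H11N.
DoU = (2C + 2 + N − H − X) / 2 = (2·5 + 2 + 1 − 11 − 0) / 2 = 1.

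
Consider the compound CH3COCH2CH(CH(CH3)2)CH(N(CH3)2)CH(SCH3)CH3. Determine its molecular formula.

Atom tally by fragment:
  CH3COCH2 → C:3 H:5 O:1
  CH(CH(CH3)2) → C:4 H:8
  CH(N(CH3)2) → C:3 H:7 N:1
  CH(SCH3) → C:2 H:4 S:1
  CH3 → C:1 H:3
Element totals:
  C: 13
  H: 27
  N: 1
  O: 1
  S: 1

C13H27NOS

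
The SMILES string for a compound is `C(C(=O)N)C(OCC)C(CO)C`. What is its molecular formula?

C8H17NO3

Atom tally by fragment:
  H2NOCCH2 → C:2 H:4 O:1 N:1
  CH(OC2H5) → C:3 H:6 O:1
  CH(CH2OH) → C:2 H:4 O:1
  CH3 → C:1 H:3
Element totals:
  C: 8
  H: 17
  N: 1
  O: 3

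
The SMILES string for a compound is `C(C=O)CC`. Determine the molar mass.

72.11 g/mol

Atom tally by fragment:
  OHCCH2 → C:2 H:3 O:1
  CH2 → C:1 H:2
  CH3 → C:1 H:3
Element totals:
  C: 4
  H: 8
  O: 1
Molecular formula: C4H8O.
  M = 4(12.011) + 8(1.008) + 15.999
    = 48.044 + 8.064 + 15.999 = 72.107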